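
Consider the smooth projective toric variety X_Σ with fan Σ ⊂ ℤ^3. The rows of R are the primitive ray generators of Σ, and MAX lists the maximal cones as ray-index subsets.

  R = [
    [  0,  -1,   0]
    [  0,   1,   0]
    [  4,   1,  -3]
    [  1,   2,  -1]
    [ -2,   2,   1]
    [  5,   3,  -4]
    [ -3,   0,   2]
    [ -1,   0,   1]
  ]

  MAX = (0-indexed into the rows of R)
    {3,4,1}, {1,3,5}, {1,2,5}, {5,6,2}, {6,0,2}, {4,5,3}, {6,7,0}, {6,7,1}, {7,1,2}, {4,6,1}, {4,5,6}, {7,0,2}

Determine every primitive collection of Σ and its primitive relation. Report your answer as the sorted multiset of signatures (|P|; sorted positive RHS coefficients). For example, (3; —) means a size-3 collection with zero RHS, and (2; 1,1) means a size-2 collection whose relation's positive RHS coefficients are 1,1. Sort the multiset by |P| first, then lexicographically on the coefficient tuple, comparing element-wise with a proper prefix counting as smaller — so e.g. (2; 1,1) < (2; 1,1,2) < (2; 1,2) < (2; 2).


Δ(Σ) — 8 vertices, 14 min non-faces:

  {0,1}:  v_{0} + v_{1} = 0  ⟹  sig = (2; —)
  {2,3}:  v_{2} + v_{3} = v_{5}  ⟹  sig = (2; 1)
  {3,6}:  v_{3} + v_{6} = v_{4}  ⟹  sig = (2; 1)
  {0,3}:  v_{0} + v_{3} = v_{2} + v_{6}  ⟹  sig = (2; 1,1)
  {2,4}:  v_{2} + v_{4} = v_{5} + v_{6}  ⟹  sig = (2; 1,1)
  {0,4}:  v_{0} + v_{4} = v_{2} + 2·v_{6}  ⟹  sig = (2; 1,2)
  {0,5}:  v_{0} + v_{5} = 2·v_{2} + v_{6}  ⟹  sig = (2; 1,2)
  {4,7}:  v_{4} + v_{7} = 2·v_{1} + v_{6}  ⟹  sig = (2; 1,2)
  {5,7}:  v_{5} + v_{7} = 2·v_{1} + v_{2}  ⟹  sig = (2; 1,2)
  {3,7}:  v_{3} + v_{7} = 2·v_{1}  ⟹  sig = (2; 2)
  {1,2,6}:  v_{1} + v_{2} + v_{6} = v_{3}  ⟹  sig = (3; 1)
  {2,6,7}:  v_{2} + v_{6} + v_{7} = v_{1}  ⟹  sig = (3; 1)
  {1,5,6}:  v_{1} + v_{5} + v_{6} = 2·v_{3}  ⟹  sig = (3; 2)
  {1,4,5}:  v_{1} + v_{4} + v_{5} = 3·v_{3}  ⟹  sig = (3; 3)

Hence PRS(X_Σ) =
    |P|=2: 10 collections, coeffs (), (1), (1), (1,1), (1,1), (1,2), (1,2), (1,2), (1,2), (2)
    |P|=3: 4 collections, coeffs (1), (1), (2), (3)


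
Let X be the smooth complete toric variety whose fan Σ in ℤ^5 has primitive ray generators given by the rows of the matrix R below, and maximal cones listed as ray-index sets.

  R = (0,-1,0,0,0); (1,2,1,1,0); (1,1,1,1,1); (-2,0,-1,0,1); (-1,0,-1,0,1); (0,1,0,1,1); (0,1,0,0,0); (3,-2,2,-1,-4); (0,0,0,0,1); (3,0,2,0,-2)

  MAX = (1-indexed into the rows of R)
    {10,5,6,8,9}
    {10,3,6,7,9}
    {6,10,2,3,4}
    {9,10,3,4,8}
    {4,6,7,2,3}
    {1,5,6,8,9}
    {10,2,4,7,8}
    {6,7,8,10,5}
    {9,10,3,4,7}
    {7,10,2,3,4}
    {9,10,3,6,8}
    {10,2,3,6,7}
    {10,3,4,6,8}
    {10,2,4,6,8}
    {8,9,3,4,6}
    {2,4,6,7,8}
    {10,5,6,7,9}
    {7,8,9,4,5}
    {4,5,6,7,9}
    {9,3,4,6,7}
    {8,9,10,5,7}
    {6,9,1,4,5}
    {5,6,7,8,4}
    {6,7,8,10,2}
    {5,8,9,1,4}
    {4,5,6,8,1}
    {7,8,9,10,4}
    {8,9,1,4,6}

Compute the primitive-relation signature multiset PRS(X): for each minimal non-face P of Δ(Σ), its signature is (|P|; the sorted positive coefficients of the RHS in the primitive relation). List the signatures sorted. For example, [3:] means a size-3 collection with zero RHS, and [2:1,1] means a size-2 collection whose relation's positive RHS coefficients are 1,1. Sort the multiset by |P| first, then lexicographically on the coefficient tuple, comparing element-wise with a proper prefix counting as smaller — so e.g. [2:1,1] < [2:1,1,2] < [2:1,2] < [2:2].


Primitive collections (14):

  P={1,7}:  v_{1} + v_{7} = 0  →  sig = [2:]
  P={2,5}:  v_{2} + v_{5} = v_{6} + v_{7}  →  sig = [2:1,1]
  P={2,9}:  v_{2} + v_{9} = v_{3} + v_{7}  →  sig = [2:1,1]
  P={3,5}:  v_{3} + v_{5} = v_{6} + v_{9}  →  sig = [2:1,1]
  P={1,2}:  v_{1} + v_{2} = v_{4} + v_{6} + v_{10}  →  sig = [2:1,1,1]
  P={1,10}:  v_{1} + v_{10} = v_{6} + v_{8} + v_{9}  →  sig = [2:1,1,1]
  P={1,3}:  v_{1} + v_{3} = v_{4} + 2·v_{6} + v_{8} + 2·v_{9}  →  sig = [2:1,1,2,2]
  P={4,5,10}:  v_{4} + v_{5} + v_{10} = 0  →  sig = [3:]
  P={3,7,8}:  v_{3} + v_{7} + v_{8} = v_{4} + 2·v_{10}  →  sig = [3:1,2]
  P={2,3,8}:  v_{2} + v_{3} + v_{8} = 2·v_{4} + v_{6} + 3·v_{10}  →  sig = [3:1,2,3]
  P={4,6,7,10}:  v_{4} + v_{6} + v_{7} + v_{10} = v_{2}  →  sig = [4:1]
  P={4,6,9,10}:  v_{4} + v_{6} + v_{9} + v_{10} = v_{3}  →  sig = [4:1]
  P={6,7,8,9}:  v_{6} + v_{7} + v_{8} + v_{9} = v_{10}  →  sig = [4:1]
  P={4,5,6,8,9}:  v_{4} + v_{5} + v_{6} + v_{8} + v_{9} = v_{1}  →  sig = [5:1]

so the primitive-relation signature multiset is
    |P|=2: 7 collections, coeffs (), (1,1), (1,1), (1,1), (1,1,1), (1,1,1), (1,1,2,2)
    |P|=3: 3 collections, coeffs (), (1,2), (1,2,3)
    |P|=4: 3 collections, coeffs (1), (1), (1)
    |P|=5: 1 collection, coeffs (1)


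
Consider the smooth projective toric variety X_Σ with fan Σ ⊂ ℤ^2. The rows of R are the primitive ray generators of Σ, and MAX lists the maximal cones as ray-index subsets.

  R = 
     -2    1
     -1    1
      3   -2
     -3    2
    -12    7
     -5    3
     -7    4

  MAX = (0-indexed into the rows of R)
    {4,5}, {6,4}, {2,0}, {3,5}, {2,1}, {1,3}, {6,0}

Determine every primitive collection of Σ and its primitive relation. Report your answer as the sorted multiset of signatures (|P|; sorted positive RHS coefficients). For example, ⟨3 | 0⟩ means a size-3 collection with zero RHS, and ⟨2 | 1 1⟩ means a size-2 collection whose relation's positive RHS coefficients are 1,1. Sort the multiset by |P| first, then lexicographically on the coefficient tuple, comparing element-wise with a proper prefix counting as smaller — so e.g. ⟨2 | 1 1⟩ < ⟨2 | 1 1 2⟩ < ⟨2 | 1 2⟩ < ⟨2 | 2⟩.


14 collections generate NE(X_Σ); each relation:

  P={2,3}:  v_{2} + v_{3} = 0  ⟹  sig = ⟨2 | 0⟩
  P={0,1}:  v_{0} + v_{1} = v_{3}  ⟹  sig = ⟨2 | 1⟩
  P={0,3}:  v_{0} + v_{3} = v_{5}  ⟹  sig = ⟨2 | 1⟩
  P={0,5}:  v_{0} + v_{5} = v_{6}  ⟹  sig = ⟨2 | 1⟩
  P={2,5}:  v_{2} + v_{5} = v_{0}  ⟹  sig = ⟨2 | 1⟩
  P={5,6}:  v_{5} + v_{6} = v_{4}  ⟹  sig = ⟨2 | 1⟩
  P={1,6}:  v_{1} + v_{6} = v_{3} + v_{5}  ⟹  sig = ⟨2 | 1 1⟩
  P={2,4}:  v_{2} + v_{4} = v_{0} + v_{6}  ⟹  sig = ⟨2 | 1 1⟩
  P={1,4}:  v_{1} + v_{4} = v_{3} + 2·v_{5}  ⟹  sig = ⟨2 | 1 2⟩
  P={0,4}:  v_{0} + v_{4} = 2·v_{6}  ⟹  sig = ⟨2 | 2⟩
  P={1,5}:  v_{1} + v_{5} = 2·v_{3}  ⟹  sig = ⟨2 | 2⟩
  P={2,6}:  v_{2} + v_{6} = 2·v_{0}  ⟹  sig = ⟨2 | 2⟩
  P={3,6}:  v_{3} + v_{6} = 2·v_{5}  ⟹  sig = ⟨2 | 2⟩
  P={3,4}:  v_{3} + v_{4} = 3·v_{5}  ⟹  sig = ⟨2 | 3⟩

so the primitive-relation signature multiset is
[⟨2 | 0⟩, ⟨2 | 1⟩, ⟨2 | 1⟩, ⟨2 | 1⟩, ⟨2 | 1⟩, ⟨2 | 1⟩, ⟨2 | 1 1⟩, ⟨2 | 1 1⟩, ⟨2 | 1 2⟩, ⟨2 | 2⟩, ⟨2 | 2⟩, ⟨2 | 2⟩, ⟨2 | 2⟩, ⟨2 | 3⟩]


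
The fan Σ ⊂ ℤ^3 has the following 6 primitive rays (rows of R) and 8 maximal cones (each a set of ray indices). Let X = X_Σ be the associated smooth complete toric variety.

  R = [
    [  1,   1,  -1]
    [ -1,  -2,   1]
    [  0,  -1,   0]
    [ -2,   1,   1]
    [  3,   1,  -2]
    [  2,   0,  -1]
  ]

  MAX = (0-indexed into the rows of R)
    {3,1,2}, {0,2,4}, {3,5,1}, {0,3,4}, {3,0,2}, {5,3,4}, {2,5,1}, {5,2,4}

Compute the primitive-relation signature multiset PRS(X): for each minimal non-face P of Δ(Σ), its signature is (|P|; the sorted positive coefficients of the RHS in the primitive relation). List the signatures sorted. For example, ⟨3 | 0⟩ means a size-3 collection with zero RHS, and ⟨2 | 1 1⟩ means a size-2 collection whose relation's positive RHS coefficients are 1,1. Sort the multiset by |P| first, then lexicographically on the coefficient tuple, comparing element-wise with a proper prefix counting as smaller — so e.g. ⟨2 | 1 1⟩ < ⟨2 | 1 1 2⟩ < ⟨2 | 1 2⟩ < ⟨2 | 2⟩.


|primitive collections| = 5. Relations:

  {0,1}:  v_{0} + v_{1} = v_{2}  so sig = ⟨2 | 1⟩
  {0,5}:  v_{0} + v_{5} = v_{4}  so sig = ⟨2 | 1⟩
  {1,4}:  v_{1} + v_{4} = v_{2} + v_{5}  so sig = ⟨2 | 1 1⟩
  {2,3,5}:  v_{2} + v_{3} + v_{5} = 0  so sig = ⟨3 | 0⟩
  {2,3,4}:  v_{2} + v_{3} + v_{4} = v_{0}  so sig = ⟨3 | 1⟩

Signatures (|P|; sorted positive RHS coefficients), sorted:
[⟨2 | 1⟩, ⟨2 | 1⟩, ⟨2 | 1 1⟩, ⟨3 | 0⟩, ⟨3 | 1⟩]


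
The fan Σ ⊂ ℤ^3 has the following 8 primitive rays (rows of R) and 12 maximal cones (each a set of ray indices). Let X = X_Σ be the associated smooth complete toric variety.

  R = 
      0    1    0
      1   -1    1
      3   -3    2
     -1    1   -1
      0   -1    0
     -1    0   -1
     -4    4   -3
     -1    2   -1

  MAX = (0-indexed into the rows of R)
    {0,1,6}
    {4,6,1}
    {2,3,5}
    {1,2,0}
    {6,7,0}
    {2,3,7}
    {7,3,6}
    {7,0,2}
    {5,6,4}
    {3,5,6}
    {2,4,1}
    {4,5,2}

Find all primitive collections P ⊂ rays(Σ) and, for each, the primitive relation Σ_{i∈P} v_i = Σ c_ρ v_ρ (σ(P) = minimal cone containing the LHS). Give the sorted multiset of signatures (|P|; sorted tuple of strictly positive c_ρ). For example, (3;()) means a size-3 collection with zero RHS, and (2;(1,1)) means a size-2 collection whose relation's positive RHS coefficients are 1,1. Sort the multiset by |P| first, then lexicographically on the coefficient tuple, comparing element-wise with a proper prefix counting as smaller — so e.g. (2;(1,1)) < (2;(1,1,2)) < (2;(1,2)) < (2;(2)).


Δ(Σ) — 8 vertices, 10 min non-faces:

  • {0,4}:  v_{0} + v_{4} = 0  so sig = (2;())
  • {1,3}:  v_{1} + v_{3} = 0  so sig = (2;())
  • {0,3}:  v_{0} + v_{3} = v_{7}  so sig = (2;(1))
  • {0,5}:  v_{0} + v_{5} = v_{3}  so sig = (2;(1))
  • {1,5}:  v_{1} + v_{5} = v_{4}  so sig = (2;(1))
  • {1,7}:  v_{1} + v_{7} = v_{0}  so sig = (2;(1))
  • {2,6}:  v_{2} + v_{6} = v_{3}  so sig = (2;(1))
  • {3,4}:  v_{3} + v_{4} = v_{5}  so sig = (2;(1))
  • {4,7}:  v_{4} + v_{7} = v_{3}  so sig = (2;(1))
  • {5,7}:  v_{5} + v_{7} = 2·v_{3}  so sig = (2;(2))

Sorted signature multiset PRS(X):
    |P|=2: 10 collections, coeffs (), (), (1), (1), (1), (1), (1), (1), (1), (2)


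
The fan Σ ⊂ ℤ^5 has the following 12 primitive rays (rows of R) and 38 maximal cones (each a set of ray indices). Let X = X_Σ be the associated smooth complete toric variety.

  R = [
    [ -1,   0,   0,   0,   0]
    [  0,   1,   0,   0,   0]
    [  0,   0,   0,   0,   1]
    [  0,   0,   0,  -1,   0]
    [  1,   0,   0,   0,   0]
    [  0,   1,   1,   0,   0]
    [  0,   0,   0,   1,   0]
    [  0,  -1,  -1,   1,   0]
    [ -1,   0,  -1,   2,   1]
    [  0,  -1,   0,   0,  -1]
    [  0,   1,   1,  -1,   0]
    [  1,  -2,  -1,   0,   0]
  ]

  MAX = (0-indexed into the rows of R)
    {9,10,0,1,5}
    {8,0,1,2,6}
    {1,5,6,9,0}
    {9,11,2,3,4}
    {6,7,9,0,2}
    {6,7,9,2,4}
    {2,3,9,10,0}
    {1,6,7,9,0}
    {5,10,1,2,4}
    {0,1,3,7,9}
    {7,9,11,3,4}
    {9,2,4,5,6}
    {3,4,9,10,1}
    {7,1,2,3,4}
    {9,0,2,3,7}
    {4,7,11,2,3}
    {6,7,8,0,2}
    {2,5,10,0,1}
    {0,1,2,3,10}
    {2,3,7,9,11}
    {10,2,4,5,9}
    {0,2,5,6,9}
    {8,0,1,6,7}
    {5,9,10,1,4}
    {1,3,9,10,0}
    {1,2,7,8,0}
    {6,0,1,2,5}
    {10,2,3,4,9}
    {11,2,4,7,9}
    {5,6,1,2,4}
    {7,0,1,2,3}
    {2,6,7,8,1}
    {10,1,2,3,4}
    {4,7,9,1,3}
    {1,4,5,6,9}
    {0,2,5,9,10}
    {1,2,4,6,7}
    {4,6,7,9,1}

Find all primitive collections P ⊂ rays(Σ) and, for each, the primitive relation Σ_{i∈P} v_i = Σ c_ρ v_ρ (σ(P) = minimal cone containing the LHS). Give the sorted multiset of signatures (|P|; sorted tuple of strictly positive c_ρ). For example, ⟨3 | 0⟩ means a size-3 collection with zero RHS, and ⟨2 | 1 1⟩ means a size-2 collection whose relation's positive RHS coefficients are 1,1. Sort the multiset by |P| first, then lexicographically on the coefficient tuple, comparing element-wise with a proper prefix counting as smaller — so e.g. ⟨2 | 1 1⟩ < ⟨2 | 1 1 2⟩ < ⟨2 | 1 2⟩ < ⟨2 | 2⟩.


Minimal non-faces — 20 found among 12 rays, 38 max cones:

  {0,4}:  v_{0} + v_{4} = 0  ⇒ sig = ⟨2 | 0⟩
  {3,6}:  v_{3} + v_{6} = 0  ⇒ sig = ⟨2 | 0⟩
  {7,10}:  v_{7} + v_{10} = 0  ⇒ sig = ⟨2 | 0⟩
  {3,5}:  v_{3} + v_{5} = v_{10}  ⇒ sig = ⟨2 | 1⟩
  {5,7}:  v_{5} + v_{7} = v_{6}  ⇒ sig = ⟨2 | 1⟩
  {6,10}:  v_{6} + v_{10} = v_{5}  ⇒ sig = ⟨2 | 1⟩
  {1,11}:  v_{1} + v_{11} = v_{3} + v_{4} + v_{7}  ⇒ sig = ⟨2 | 1 1 1⟩
  {5,11}:  v_{5} + v_{11} = v_{2} + v_{4} + v_{9}  ⇒ sig = ⟨2 | 1 1 1⟩
  {8,9}:  v_{8} + v_{9} = v_{0} + v_{6} + v_{7}  ⇒ sig = ⟨2 | 1 1 1⟩
  {0,11}:  v_{0} + v_{11} = v_{2} + v_{3} + v_{7} + v_{9}  ⇒ sig = ⟨2 | 1 1 1 1⟩
  {3,8}:  v_{3} + v_{8} = v_{0} + v_{1} + v_{2} + v_{7}  ⇒ sig = ⟨2 | 1 1 1 1⟩
  {4,8}:  v_{4} + v_{8} = v_{1} + v_{2} + v_{6} + v_{7}  ⇒ sig = ⟨2 | 1 1 1 1⟩
  {6,11}:  v_{6} + v_{11} = v_{2} + v_{4} + v_{7} + v_{9}  ⇒ sig = ⟨2 | 1 1 1 1⟩
  {8,10}:  v_{8} + v_{10} = v_{0} + v_{1} + v_{2} + v_{6}  ⇒ sig = ⟨2 | 1 1 1 1⟩
  {10,11}:  v_{10} + v_{11} = v_{2} + v_{3} + v_{4} + v_{9}  ⇒ sig = ⟨2 | 1 1 1 1⟩
  {5,8}:  v_{5} + v_{8} = v_{0} + v_{1} + v_{2} + 2·v_{6}  ⇒ sig = ⟨2 | 1 1 1 2⟩
  {8,11}:  v_{8} + v_{11} = v_{2} + 2·v_{7}  ⇒ sig = ⟨2 | 1 2⟩
  {1,2,9}:  v_{1} + v_{2} + v_{9} = 0  ⇒ sig = ⟨3 | 0⟩
  {0,1,2,6,7}:  v_{0} + v_{1} + v_{2} + v_{6} + v_{7} = v_{8}  ⇒ sig = ⟨5 | 1⟩
  {2,3,4,7,9}:  v_{2} + v_{3} + v_{4} + v_{7} + v_{9} = v_{11}  ⇒ sig = ⟨5 | 1⟩

Signatures (|P|; sorted positive RHS coefficients), sorted:
    ⟨2 | 0⟩
    ⟨2 | 0⟩
    ⟨2 | 0⟩
    ⟨2 | 1⟩
    ⟨2 | 1⟩
    ⟨2 | 1⟩
    ⟨2 | 1 1 1⟩
    ⟨2 | 1 1 1⟩
    ⟨2 | 1 1 1⟩
    ⟨2 | 1 1 1 1⟩
    ⟨2 | 1 1 1 1⟩
    ⟨2 | 1 1 1 1⟩
    ⟨2 | 1 1 1 1⟩
    ⟨2 | 1 1 1 1⟩
    ⟨2 | 1 1 1 1⟩
    ⟨2 | 1 1 1 2⟩
    ⟨2 | 1 2⟩
    ⟨3 | 0⟩
    ⟨5 | 1⟩
    ⟨5 | 1⟩


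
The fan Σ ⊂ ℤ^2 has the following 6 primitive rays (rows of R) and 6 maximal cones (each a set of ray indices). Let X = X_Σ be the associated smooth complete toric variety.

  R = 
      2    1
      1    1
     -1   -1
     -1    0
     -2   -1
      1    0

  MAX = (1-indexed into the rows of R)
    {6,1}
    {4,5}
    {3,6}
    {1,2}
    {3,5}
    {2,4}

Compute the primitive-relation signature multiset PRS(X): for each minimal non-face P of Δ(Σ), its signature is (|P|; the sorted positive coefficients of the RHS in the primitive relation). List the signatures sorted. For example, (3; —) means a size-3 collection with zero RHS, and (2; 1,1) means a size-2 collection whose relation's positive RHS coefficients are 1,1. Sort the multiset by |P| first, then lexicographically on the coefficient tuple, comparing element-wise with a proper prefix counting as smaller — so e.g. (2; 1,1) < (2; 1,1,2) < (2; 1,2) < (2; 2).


Minimal non-faces — 9 found among 6 rays, 6 max cones:

  P={1,5}:  v_{1} + v_{5} = 0  →  sig = (2; —)
  P={2,3}:  v_{2} + v_{3} = 0  →  sig = (2; —)
  P={4,6}:  v_{4} + v_{6} = 0  →  sig = (2; —)
  P={1,3}:  v_{1} + v_{3} = v_{6}  →  sig = (2; 1)
  P={1,4}:  v_{1} + v_{4} = v_{2}  →  sig = (2; 1)
  P={2,5}:  v_{2} + v_{5} = v_{4}  →  sig = (2; 1)
  P={2,6}:  v_{2} + v_{6} = v_{1}  →  sig = (2; 1)
  P={3,4}:  v_{3} + v_{4} = v_{5}  →  sig = (2; 1)
  P={5,6}:  v_{5} + v_{6} = v_{3}  →  sig = (2; 1)

Sorted signature multiset PRS(X):
{ (2; —) ×3,  (2; 1) ×6 }


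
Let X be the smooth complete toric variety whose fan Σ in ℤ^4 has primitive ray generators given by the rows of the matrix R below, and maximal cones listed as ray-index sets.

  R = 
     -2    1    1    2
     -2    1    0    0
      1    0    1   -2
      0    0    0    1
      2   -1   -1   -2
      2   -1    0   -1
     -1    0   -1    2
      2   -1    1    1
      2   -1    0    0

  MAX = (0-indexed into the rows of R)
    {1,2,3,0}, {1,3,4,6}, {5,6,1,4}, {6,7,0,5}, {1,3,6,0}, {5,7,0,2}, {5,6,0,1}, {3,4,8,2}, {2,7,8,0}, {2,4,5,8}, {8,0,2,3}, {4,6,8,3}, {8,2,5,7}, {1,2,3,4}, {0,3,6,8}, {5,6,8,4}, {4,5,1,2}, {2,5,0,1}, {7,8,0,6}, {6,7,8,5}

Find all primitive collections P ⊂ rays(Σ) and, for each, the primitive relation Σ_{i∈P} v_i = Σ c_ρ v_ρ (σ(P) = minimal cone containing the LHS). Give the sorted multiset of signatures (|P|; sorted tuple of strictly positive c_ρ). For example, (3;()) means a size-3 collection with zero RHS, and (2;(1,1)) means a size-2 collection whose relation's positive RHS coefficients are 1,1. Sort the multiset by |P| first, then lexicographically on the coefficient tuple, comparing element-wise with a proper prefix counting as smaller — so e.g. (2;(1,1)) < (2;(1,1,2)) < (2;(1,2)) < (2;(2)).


|primitive collections| = 8. Relations:

  P = {0,4}:  v_{0} + v_{4} = 0 ; sig = (2;())
  P = {1,8}:  v_{1} + v_{8} = 0 ; sig = (2;())
  P = {2,6}:  v_{2} + v_{6} = 0 ; sig = (2;())
  P = {3,5}:  v_{3} + v_{5} = v_{8} ; sig = (2;(1))
  P = {1,7}:  v_{1} + v_{7} = v_{0} + v_{5} ; sig = (2;(1,1))
  P = {4,7}:  v_{4} + v_{7} = v_{5} + v_{8} ; sig = (2;(1,1))
  P = {3,7}:  v_{3} + v_{7} = v_{0} + 2·v_{8} ; sig = (2;(1,2))
  P = {0,5,8}:  v_{0} + v_{5} + v_{8} = v_{7} ; sig = (3;(1))

Signatures (|P|; sorted positive RHS coefficients), sorted:
    (2;())
    (2;())
    (2;())
    (2;(1))
    (2;(1,1))
    (2;(1,1))
    (2;(1,2))
    (3;(1))


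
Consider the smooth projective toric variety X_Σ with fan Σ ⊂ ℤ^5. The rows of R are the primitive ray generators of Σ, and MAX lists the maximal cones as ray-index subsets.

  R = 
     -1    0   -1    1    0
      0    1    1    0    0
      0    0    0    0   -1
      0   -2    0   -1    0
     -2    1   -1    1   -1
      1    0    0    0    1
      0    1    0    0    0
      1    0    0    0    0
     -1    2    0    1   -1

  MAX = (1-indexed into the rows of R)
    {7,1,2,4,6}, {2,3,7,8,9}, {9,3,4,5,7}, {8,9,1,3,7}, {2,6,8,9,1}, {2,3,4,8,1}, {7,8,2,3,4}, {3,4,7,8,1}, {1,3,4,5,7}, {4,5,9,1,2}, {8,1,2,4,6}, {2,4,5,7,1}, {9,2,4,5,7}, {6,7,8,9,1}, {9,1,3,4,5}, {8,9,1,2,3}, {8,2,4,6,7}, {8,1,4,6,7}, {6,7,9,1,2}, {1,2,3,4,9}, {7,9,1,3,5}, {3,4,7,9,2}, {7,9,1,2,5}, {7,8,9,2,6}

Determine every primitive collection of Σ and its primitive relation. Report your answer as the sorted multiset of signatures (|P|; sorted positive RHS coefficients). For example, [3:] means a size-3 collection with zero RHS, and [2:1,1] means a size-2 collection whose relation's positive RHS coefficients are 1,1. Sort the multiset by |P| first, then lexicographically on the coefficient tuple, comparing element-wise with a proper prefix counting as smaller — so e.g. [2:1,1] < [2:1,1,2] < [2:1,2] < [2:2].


9 collections generate NE(X_Σ); each relation:

  • {3,6}:  v_{3} + v_{6} = v_{8}  ⟹  sig = [2:1]
  • {5,6}:  v_{5} + v_{6} = v_{1} + v_{7}  ⟹  sig = [2:1,1]
  • {5,8}:  v_{5} + v_{8} = v_{1} + v_{3} + v_{7}  ⟹  sig = [2:1,1,1]
  • {4,6,9}:  v_{4} + v_{6} + v_{9} = 0  ⟹  sig = [3:]
  • {4,8,9}:  v_{4} + v_{8} + v_{9} = v_{3}  ⟹  sig = [3:1]
  • {2,3,5}:  v_{2} + v_{3} + v_{5} = v_{4} + 2·v_{9}  ⟹  sig = [3:1,2]
  • {1,2,3,7}:  v_{1} + v_{2} + v_{3} + v_{7} = v_{9}  ⟹  sig = [4:1]
  • {1,4,7,9}:  v_{1} + v_{4} + v_{7} + v_{9} = v_{5}  ⟹  sig = [4:1]
  • {1,2,7,8}:  v_{1} + v_{2} + v_{7} + v_{8} = v_{6} + v_{9}  ⟹  sig = [4:1,1]

Signatures (|P|; sorted positive RHS coefficients), sorted:
    [2:1]
    [2:1,1]
    [2:1,1,1]
    [3:]
    [3:1]
    [3:1,2]
    [4:1]
    [4:1]
    [4:1,1]


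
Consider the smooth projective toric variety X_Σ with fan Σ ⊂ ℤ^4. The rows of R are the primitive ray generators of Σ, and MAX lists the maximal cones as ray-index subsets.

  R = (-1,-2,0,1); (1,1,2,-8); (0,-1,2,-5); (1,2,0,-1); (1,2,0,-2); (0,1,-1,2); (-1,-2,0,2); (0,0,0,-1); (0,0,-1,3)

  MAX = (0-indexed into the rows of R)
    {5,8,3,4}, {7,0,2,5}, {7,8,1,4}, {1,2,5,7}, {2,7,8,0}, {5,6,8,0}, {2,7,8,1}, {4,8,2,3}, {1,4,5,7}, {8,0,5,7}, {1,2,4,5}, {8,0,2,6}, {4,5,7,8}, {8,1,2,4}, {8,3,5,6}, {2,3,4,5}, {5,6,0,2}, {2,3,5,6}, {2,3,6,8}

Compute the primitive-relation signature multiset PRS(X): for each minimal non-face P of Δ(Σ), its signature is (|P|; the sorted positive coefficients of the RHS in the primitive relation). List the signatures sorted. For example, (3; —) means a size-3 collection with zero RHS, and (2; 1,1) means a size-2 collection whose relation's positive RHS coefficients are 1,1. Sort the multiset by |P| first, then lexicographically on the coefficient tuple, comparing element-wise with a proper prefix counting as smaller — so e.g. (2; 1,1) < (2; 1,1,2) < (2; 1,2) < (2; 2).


Δ(Σ) — 9 vertices, 11 min non-faces:

  {0,3}:  v_{0} + v_{3} = 0 ; sig = (2; —)
  {4,6}:  v_{4} + v_{6} = 0 ; sig = (2; —)
  {0,4}:  v_{0} + v_{4} = v_{7} ; sig = (2; 1)
  {3,7}:  v_{3} + v_{7} = v_{4} ; sig = (2; 1)
  {6,7}:  v_{6} + v_{7} = v_{0} ; sig = (2; 1)
  {1,6}:  v_{1} + v_{6} = v_{2} + v_{7} ; sig = (2; 1,1)
  {0,1}:  v_{0} + v_{1} = v_{2} + 2·v_{7} ; sig = (2; 1,2)
  {1,3}:  v_{1} + v_{3} = v_{2} + 2·v_{4} ; sig = (2; 1,2)
  {2,5,8}:  v_{2} + v_{5} + v_{8} = 0 ; sig = (3; —)
  {2,4,7}:  v_{2} + v_{4} + v_{7} = v_{1} ; sig = (3; 1)
  {1,5,8}:  v_{1} + v_{5} + v_{8} = v_{4} + v_{7} ; sig = (3; 1,1)

Signatures (|P|; sorted positive RHS coefficients), sorted:
{ (2; —) ×2,  (2; 1) ×3,  (2; 1,1),  (2; 1,2) ×2,  (3; —),  (3; 1),  (3; 1,1) }


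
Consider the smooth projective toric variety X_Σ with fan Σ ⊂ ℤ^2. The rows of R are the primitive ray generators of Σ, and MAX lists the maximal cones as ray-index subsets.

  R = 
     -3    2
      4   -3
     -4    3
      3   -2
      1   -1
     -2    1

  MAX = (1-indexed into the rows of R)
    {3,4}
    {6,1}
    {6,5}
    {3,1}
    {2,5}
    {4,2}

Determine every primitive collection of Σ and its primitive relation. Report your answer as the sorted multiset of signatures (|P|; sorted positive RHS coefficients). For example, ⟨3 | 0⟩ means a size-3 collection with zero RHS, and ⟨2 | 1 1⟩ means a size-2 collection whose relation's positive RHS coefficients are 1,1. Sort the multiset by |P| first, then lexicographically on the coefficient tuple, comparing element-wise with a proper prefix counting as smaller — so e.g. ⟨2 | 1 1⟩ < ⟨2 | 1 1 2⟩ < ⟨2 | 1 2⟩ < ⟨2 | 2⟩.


The 9 primitive collections of Σ (r=6, n=2):

  P = {1,4}:  v_{1} + v_{4} = 0  ⇒ sig = ⟨2 | 0⟩
  P = {2,3}:  v_{2} + v_{3} = 0  ⇒ sig = ⟨2 | 0⟩
  P = {1,2}:  v_{1} + v_{2} = v_{5}  ⇒ sig = ⟨2 | 1⟩
  P = {1,5}:  v_{1} + v_{5} = v_{6}  ⇒ sig = ⟨2 | 1⟩
  P = {3,5}:  v_{3} + v_{5} = v_{1}  ⇒ sig = ⟨2 | 1⟩
  P = {4,5}:  v_{4} + v_{5} = v_{2}  ⇒ sig = ⟨2 | 1⟩
  P = {4,6}:  v_{4} + v_{6} = v_{5}  ⇒ sig = ⟨2 | 1⟩
  P = {2,6}:  v_{2} + v_{6} = 2·v_{5}  ⇒ sig = ⟨2 | 2⟩
  P = {3,6}:  v_{3} + v_{6} = 2·v_{1}  ⇒ sig = ⟨2 | 2⟩

Sorted signature multiset PRS(X):
{ ⟨2 | 0⟩ ×2,  ⟨2 | 1⟩ ×5,  ⟨2 | 2⟩ ×2 }


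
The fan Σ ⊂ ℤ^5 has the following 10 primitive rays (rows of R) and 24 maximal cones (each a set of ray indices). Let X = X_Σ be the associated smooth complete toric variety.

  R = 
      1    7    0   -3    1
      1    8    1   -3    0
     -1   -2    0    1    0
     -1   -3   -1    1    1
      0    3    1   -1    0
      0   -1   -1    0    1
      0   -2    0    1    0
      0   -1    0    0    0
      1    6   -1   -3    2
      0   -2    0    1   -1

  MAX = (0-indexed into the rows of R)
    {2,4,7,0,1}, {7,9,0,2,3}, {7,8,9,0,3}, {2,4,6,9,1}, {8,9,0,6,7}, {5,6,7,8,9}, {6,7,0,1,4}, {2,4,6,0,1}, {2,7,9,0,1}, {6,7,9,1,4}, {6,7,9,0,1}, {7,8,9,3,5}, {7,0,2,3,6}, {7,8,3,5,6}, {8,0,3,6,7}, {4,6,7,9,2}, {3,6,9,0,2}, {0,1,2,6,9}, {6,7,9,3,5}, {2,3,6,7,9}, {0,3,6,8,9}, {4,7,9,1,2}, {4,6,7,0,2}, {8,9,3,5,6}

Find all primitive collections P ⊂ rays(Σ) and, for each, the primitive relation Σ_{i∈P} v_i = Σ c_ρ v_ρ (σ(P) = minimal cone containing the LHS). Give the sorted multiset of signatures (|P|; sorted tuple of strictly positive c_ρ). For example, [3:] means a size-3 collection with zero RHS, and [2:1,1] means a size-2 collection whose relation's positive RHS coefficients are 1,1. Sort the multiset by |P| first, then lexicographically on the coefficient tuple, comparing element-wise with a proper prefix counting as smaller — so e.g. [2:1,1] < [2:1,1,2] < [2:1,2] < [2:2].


Minimal non-faces — 14 found among 10 rays, 24 max cones:

  {0,5}:  v_{0} + v_{5} = v_{8}  so sig = [2:1]
  {1,5}:  v_{1} + v_{5} = v_{0}  so sig = [2:1]
  {2,5}:  v_{2} + v_{5} = v_{3}  so sig = [2:1]
  {1,3}:  v_{1} + v_{3} = v_{0} + v_{2}  so sig = [2:1,1]
  {2,8}:  v_{2} + v_{8} = v_{0} + v_{3}  so sig = [2:1,1]
  {4,5}:  v_{4} + v_{5} = v_{0} + v_{2} + v_{6} + v_{7}  so sig = [2:1,1,1,1]
  {3,4}:  v_{3} + v_{4} = v_{0} + 2·v_{2} + v_{6} + v_{7}  so sig = [2:1,1,1,2]
  {4,8}:  v_{4} + v_{8} = 2·v_{0} + v_{2} + v_{6} + v_{7}  so sig = [2:1,1,1,2]
  {1,8}:  v_{1} + v_{8} = 2·v_{0}  so sig = [2:2]
  {0,4,9}:  v_{0} + v_{4} + v_{9} = v_{1}  so sig = [3:1]
  {1,2,6,7}:  v_{1} + v_{2} + v_{6} + v_{7} = v_{4}  so sig = [4:1]
  {0,2,6,7,9}:  v_{0} + v_{2} + v_{6} + v_{7} + v_{9} = 0  so sig = [5:]
  {0,3,6,7,9}:  v_{0} + v_{3} + v_{6} + v_{7} + v_{9} = v_{5}  so sig = [5:1]
  {3,6,7,8,9}:  v_{3} + v_{6} + v_{7} + v_{8} + v_{9} = 2·v_{5}  so sig = [5:2]

Sorted signature multiset PRS(X):
{ [2:1] ×3,  [2:1,1] ×2,  [2:1,1,1,1],  [2:1,1,1,2] ×2,  [2:2],  [3:1],  [4:1],  [5:],  [5:1],  [5:2] }


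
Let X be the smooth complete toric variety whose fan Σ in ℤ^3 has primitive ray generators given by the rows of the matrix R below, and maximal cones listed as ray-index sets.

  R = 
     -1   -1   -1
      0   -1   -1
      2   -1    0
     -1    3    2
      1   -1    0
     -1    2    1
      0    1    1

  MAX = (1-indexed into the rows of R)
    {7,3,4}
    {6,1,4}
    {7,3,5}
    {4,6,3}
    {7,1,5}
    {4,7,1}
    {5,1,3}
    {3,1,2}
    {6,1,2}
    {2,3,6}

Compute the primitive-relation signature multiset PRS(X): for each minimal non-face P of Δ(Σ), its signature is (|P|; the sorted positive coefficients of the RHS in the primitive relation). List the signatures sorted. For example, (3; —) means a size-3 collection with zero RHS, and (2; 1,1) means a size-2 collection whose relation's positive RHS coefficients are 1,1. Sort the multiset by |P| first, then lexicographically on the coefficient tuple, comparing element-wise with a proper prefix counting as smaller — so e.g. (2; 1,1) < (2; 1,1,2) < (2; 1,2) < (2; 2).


Δ(Σ) — 7 vertices, 9 min non-faces:

  P = {2,7}:  v_{2} + v_{7} = 0  ⇒ sig = (2; —)
  P = {2,4}:  v_{2} + v_{4} = v_{6}  ⇒ sig = (2; 1)
  P = {5,6}:  v_{5} + v_{6} = v_{7}  ⇒ sig = (2; 1)
  P = {6,7}:  v_{6} + v_{7} = v_{4}  ⇒ sig = (2; 1)
  P = {2,5}:  v_{2} + v_{5} = v_{1} + v_{3}  ⇒ sig = (2; 1,1)
  P = {4,5}:  v_{4} + v_{5} = 2·v_{7}  ⇒ sig = (2; 2)
  P = {1,3,6}:  v_{1} + v_{3} + v_{6} = 0  ⇒ sig = (3; —)
  P = {1,3,4}:  v_{1} + v_{3} + v_{4} = v_{7}  ⇒ sig = (3; 1)
  P = {1,3,7}:  v_{1} + v_{3} + v_{7} = v_{5}  ⇒ sig = (3; 1)

so the primitive-relation signature multiset is
[(2; —), (2; 1), (2; 1), (2; 1), (2; 1,1), (2; 2), (3; —), (3; 1), (3; 1)]


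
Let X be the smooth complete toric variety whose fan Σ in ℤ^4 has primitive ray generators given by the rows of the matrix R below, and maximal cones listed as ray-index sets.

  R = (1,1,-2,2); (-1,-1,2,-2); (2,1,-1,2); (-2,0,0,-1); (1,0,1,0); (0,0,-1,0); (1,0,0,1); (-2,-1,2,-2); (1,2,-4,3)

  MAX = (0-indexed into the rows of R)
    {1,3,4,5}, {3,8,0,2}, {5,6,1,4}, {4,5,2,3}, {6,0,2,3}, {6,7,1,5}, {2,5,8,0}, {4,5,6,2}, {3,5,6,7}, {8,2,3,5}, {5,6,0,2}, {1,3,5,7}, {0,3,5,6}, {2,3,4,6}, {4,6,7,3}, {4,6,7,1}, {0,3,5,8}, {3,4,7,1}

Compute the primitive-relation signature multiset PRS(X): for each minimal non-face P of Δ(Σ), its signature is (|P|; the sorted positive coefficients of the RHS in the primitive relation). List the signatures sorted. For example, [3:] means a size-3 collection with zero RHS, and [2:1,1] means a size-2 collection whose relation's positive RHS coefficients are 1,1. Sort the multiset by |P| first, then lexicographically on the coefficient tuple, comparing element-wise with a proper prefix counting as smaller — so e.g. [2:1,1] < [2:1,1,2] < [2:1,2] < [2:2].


|primitive collections| = 14. Relations:

  P={0,1}:  v_{0} + v_{1} = 0  ⟹  sig = [2:]
  P={0,4}:  v_{0} + v_{4} = v_{2}  ⟹  sig = [2:1]
  P={1,2}:  v_{1} + v_{2} = v_{4}  ⟹  sig = [2:1]
  P={0,7}:  v_{0} + v_{7} = v_{3} + v_{6}  ⟹  sig = [2:1,1]
  P={7,8}:  v_{7} + v_{8} = v_{0} + v_{3}  ⟹  sig = [2:1,1]
  P={1,8}:  v_{1} + v_{8} = v_{2} + v_{3} + v_{5}  ⟹  sig = [2:1,1,1]
  P={2,7}:  v_{2} + v_{7} = v_{3} + v_{4} + v_{6}  ⟹  sig = [2:1,1,1]
  P={4,8}:  v_{4} + v_{8} = 2·v_{2} + v_{3} + v_{5}  ⟹  sig = [2:1,1,2]
  P={6,8}:  v_{6} + v_{8} = 2·v_{0}  ⟹  sig = [2:2]
  P={1,3,6}:  v_{1} + v_{3} + v_{6} = v_{7}  ⟹  sig = [3:1]
  P={4,5,7}:  v_{4} + v_{5} + v_{7} = v_{1}  ⟹  sig = [3:1]
  P={3,4,5,6}:  v_{3} + v_{4} + v_{5} + v_{6} = 0  ⟹  sig = [4:]
  P={0,2,3,5}:  v_{0} + v_{2} + v_{3} + v_{5} = v_{8}  ⟹  sig = [4:1]
  P={2,3,5,6}:  v_{2} + v_{3} + v_{5} + v_{6} = v_{0}  ⟹  sig = [4:1]

Hence PRS(X_Σ) =
{ [2:],  [2:1] ×2,  [2:1,1] ×2,  [2:1,1,1] ×2,  [2:1,1,2],  [2:2],  [3:1] ×2,  [4:],  [4:1] ×2 }


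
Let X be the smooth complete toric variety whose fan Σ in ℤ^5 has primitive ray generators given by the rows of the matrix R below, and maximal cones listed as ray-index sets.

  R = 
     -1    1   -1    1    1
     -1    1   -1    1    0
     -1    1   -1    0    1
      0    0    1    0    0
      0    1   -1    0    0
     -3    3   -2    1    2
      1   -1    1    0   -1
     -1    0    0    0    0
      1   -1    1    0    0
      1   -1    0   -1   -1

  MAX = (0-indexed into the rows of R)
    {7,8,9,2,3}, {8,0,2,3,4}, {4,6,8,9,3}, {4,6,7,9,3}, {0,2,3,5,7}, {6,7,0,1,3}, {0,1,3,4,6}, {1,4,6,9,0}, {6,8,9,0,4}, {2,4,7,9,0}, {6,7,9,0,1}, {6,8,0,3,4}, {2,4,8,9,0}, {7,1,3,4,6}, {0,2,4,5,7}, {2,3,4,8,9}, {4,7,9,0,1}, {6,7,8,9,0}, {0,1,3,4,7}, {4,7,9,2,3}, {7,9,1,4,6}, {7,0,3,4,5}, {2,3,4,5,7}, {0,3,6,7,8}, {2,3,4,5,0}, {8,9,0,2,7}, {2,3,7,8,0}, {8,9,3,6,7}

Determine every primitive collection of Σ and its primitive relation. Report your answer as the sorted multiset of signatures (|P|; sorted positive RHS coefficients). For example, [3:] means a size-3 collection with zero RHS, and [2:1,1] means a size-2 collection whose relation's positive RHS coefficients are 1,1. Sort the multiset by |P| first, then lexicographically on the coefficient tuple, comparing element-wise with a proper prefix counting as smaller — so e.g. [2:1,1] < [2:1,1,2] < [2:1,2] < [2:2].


Minimal non-faces — 12 found among 10 rays, 28 max cones:

  • {2,6}:  v_{2} + v_{6} = 0  so sig = [2:]
  • {1,8}:  v_{1} + v_{8} = v_{0} + v_{6}  so sig = [2:1,1]
  • {1,2}:  v_{1} + v_{2} = v_{0} + v_{4} + v_{7}  so sig = [2:1,1,1]
  • {5,8}:  v_{5} + v_{8} = v_{0} + v_{2} + v_{3}  so sig = [2:1,1,1]
  • {5,9}:  v_{5} + v_{9} = v_{2} + v_{4} + v_{7}  so sig = [2:1,1,1]
  • {5,6}:  v_{5} + v_{6} = v_{0} + v_{3} + v_{4} + v_{7}  so sig = [2:1,1,1,1]
  • {1,5}:  v_{1} + v_{5} = 2·v_{0} + v_{3} + 2·v_{4} + 2·v_{7}  so sig = [2:1,2,2,2]
  • {0,3,9}:  v_{0} + v_{3} + v_{9} = 0  so sig = [3:]
  • {4,7,8}:  v_{4} + v_{7} + v_{8} = 0  so sig = [3:]
  • {1,3,9}:  v_{1} + v_{3} + v_{9} = v_{4} + v_{6} + v_{7}  so sig = [3:1,1,1]
  • {0,4,6,7}:  v_{0} + v_{4} + v_{6} + v_{7} = v_{1}  so sig = [4:1]
  • {0,2,3,4,7}:  v_{0} + v_{2} + v_{3} + v_{4} + v_{7} = v_{5}  so sig = [5:1]

so the primitive-relation signature multiset is
{ [2:],  [2:1,1],  [2:1,1,1] ×3,  [2:1,1,1,1],  [2:1,2,2,2],  [3:] ×2,  [3:1,1,1],  [4:1],  [5:1] }


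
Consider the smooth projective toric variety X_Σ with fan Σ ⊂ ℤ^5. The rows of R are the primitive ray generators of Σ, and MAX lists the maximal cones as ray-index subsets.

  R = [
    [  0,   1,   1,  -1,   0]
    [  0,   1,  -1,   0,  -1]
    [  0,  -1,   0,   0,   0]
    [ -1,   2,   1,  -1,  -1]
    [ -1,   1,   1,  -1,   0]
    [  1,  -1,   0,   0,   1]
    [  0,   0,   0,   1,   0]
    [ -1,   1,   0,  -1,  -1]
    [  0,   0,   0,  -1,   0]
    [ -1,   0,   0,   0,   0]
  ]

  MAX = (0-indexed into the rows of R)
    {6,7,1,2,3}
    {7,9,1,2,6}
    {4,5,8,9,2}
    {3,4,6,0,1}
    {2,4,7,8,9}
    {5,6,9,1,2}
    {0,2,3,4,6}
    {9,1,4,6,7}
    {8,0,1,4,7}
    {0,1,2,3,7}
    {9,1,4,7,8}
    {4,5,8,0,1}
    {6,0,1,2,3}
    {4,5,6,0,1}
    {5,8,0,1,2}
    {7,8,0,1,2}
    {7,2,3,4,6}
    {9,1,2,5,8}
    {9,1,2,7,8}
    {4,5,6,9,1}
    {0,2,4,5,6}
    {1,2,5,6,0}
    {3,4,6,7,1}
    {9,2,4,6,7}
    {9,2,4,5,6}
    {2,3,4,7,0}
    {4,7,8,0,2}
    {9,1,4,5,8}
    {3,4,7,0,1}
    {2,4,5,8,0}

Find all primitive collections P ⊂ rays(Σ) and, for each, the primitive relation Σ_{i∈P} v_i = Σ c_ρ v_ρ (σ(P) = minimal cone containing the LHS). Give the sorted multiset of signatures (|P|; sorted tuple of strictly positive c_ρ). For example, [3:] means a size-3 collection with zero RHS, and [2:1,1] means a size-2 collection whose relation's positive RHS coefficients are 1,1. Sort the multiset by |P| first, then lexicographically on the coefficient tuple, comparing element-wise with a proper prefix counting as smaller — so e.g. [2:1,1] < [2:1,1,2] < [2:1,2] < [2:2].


Primitive collections (8):

  • {6,8}:  v_{6} + v_{8} = 0  ⇒ sig = [2:]
  • {0,9}:  v_{0} + v_{9} = v_{4}  ⇒ sig = [2:1]
  • {3,5}:  v_{3} + v_{5} = v_{0}  ⇒ sig = [2:1]
  • {5,7}:  v_{5} + v_{7} = v_{8}  ⇒ sig = [2:1]
  • {3,8}:  v_{3} + v_{8} = v_{0} + v_{7}  ⇒ sig = [2:1,1]
  • {3,9}:  v_{3} + v_{9} = v_{4} + v_{6} + v_{7}  ⇒ sig = [2:1,1,1]
  • {0,6,7}:  v_{0} + v_{6} + v_{7} = v_{3}  ⇒ sig = [3:1]
  • {1,2,4}:  v_{1} + v_{2} + v_{4} = v_{7}  ⇒ sig = [3:1]

Signatures (|P|; sorted positive RHS coefficients), sorted:
{ [2:],  [2:1] ×3,  [2:1,1],  [2:1,1,1],  [3:1] ×2 }


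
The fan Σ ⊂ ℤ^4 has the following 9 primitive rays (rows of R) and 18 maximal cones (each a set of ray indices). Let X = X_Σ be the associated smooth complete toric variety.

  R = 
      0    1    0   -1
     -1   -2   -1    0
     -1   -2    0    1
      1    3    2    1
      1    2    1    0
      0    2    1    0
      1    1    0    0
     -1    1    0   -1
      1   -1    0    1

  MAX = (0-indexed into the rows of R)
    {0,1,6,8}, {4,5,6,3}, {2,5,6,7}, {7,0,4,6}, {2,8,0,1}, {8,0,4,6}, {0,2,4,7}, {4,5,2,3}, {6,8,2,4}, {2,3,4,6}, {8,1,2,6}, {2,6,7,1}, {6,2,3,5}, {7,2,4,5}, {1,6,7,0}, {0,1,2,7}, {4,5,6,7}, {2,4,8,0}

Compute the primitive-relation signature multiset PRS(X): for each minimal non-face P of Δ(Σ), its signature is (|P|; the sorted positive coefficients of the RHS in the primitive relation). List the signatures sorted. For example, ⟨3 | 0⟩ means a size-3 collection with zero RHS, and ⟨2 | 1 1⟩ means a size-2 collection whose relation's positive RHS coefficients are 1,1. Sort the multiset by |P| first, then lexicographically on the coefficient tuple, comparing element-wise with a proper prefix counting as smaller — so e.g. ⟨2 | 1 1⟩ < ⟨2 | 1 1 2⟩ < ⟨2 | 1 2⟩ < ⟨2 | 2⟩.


The 12 primitive collections of Σ (r=9, n=4):

  • {1,4}:  v_{1} + v_{4} = 0  ⇒ sig = ⟨2 | 0⟩
  • {7,8}:  v_{7} + v_{8} = 0  ⇒ sig = ⟨2 | 0⟩
  • {0,3}:  v_{0} + v_{3} = v_{4} + v_{5}  ⇒ sig = ⟨2 | 1 1⟩
  • {0,5}:  v_{0} + v_{5} = v_{4} + v_{7}  ⇒ sig = ⟨2 | 1 1⟩
  • {1,3}:  v_{1} + v_{3} = v_{2} + v_{5} + v_{6}  ⇒ sig = ⟨2 | 1 1 1⟩
  • {1,5}:  v_{1} + v_{5} = v_{2} + v_{6} + v_{7}  ⇒ sig = ⟨2 | 1 1 1⟩
  • {5,8}:  v_{5} + v_{8} = v_{2} + v_{4} + v_{6}  ⇒ sig = ⟨2 | 1 1 1⟩
  • {3,7}:  v_{3} + v_{7} = 2·v_{5}  ⇒ sig = ⟨2 | 2⟩
  • {3,8}:  v_{3} + v_{8} = 2·v_{2} + 2·v_{4} + 2·v_{6}  ⇒ sig = ⟨2 | 2 2 2⟩
  • {0,2,6}:  v_{0} + v_{2} + v_{6} = 0  ⇒ sig = ⟨3 | 0⟩
  • {2,4,5,6}:  v_{2} + v_{4} + v_{5} + v_{6} = v_{3}  ⇒ sig = ⟨4 | 1⟩
  • {2,4,6,7}:  v_{2} + v_{4} + v_{6} + v_{7} = v_{5}  ⇒ sig = ⟨4 | 1⟩

Hence PRS(X_Σ) =
[⟨2 | 0⟩, ⟨2 | 0⟩, ⟨2 | 1 1⟩, ⟨2 | 1 1⟩, ⟨2 | 1 1 1⟩, ⟨2 | 1 1 1⟩, ⟨2 | 1 1 1⟩, ⟨2 | 2⟩, ⟨2 | 2 2 2⟩, ⟨3 | 0⟩, ⟨4 | 1⟩, ⟨4 | 1⟩]


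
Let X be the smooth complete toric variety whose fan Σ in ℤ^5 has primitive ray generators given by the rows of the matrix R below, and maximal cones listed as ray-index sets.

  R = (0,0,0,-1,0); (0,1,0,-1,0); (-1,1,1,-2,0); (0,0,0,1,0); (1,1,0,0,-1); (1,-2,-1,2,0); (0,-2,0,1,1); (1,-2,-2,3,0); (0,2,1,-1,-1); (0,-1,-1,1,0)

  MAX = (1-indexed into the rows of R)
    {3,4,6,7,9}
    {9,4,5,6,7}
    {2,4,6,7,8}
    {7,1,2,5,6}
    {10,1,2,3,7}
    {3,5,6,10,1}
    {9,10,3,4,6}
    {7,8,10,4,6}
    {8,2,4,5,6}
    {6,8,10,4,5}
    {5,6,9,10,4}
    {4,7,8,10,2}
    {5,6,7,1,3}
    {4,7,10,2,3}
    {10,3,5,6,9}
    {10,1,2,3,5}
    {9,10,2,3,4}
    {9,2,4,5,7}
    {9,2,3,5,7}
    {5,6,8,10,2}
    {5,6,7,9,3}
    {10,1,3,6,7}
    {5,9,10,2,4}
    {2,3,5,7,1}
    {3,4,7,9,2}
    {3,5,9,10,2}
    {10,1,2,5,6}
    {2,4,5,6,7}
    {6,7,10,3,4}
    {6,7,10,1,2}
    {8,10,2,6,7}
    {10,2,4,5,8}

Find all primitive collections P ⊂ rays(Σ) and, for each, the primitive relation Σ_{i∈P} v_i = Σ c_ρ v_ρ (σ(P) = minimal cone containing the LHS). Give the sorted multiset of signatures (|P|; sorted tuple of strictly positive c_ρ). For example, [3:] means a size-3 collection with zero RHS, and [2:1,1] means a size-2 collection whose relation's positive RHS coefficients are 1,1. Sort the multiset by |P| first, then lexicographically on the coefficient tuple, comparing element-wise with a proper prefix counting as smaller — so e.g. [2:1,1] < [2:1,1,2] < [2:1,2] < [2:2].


|primitive collections| = 12. Relations:

  P = {1,4}:  v_{1} + v_{4} = 0  →  sig = [2:]
  P = {3,8}:  v_{3} + v_{8} = v_{10}  →  sig = [2:1]
  P = {1,9}:  v_{1} + v_{9} = v_{3} + v_{5}  →  sig = [2:1,1]
  P = {1,8}:  v_{1} + v_{8} = v_{2} + v_{6} + v_{10}  →  sig = [2:1,1,1]
  P = {8,9}:  v_{8} + v_{9} = v_{4} + v_{5} + v_{10}  →  sig = [2:1,1,1]
  P = {2,3,6}:  v_{2} + v_{3} + v_{6} = v_{1}  →  sig = [3:1]
  P = {2,6,9}:  v_{2} + v_{6} + v_{9} = v_{5}  →  sig = [3:1]
  P = {3,4,5}:  v_{3} + v_{4} + v_{5} = v_{9}  →  sig = [3:1]
  P = {5,7,10}:  v_{5} + v_{7} + v_{10} = v_{6}  →  sig = [3:1]
  P = {7,9,10}:  v_{7} + v_{9} + v_{10} = v_{3} + v_{4} + v_{6}  →  sig = [3:1,1,1]
  P = {5,7,8}:  v_{5} + v_{7} + v_{8} = v_{2} + v_{4} + 2·v_{6}  →  sig = [3:1,1,2]
  P = {2,4,6,10}:  v_{2} + v_{4} + v_{6} + v_{10} = v_{8}  →  sig = [4:1]

Signatures (|P|; sorted positive RHS coefficients), sorted:
    [2:]
    [2:1]
    [2:1,1]
    [2:1,1,1]
    [2:1,1,1]
    [3:1]
    [3:1]
    [3:1]
    [3:1]
    [3:1,1,1]
    [3:1,1,2]
    [4:1]


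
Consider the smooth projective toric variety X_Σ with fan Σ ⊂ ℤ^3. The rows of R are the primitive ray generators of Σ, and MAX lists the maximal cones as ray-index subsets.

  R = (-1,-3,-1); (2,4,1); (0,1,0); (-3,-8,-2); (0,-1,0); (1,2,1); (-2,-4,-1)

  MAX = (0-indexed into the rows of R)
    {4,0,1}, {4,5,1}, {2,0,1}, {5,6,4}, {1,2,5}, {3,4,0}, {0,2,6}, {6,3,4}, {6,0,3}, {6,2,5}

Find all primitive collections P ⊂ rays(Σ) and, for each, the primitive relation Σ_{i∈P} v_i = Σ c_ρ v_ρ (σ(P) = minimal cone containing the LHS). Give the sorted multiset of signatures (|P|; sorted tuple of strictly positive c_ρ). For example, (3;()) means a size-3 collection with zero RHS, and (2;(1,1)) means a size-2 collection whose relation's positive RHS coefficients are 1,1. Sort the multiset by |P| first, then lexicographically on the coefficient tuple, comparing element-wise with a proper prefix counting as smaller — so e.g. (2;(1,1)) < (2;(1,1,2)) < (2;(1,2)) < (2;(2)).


Minimal non-faces — 7 found among 7 rays, 10 max cones:

  P={1,6}:  v_{1} + v_{6} = 0  →  sig = (2;())
  P={2,4}:  v_{2} + v_{4} = 0  →  sig = (2;())
  P={0,5}:  v_{0} + v_{5} = v_{4}  →  sig = (2;(1))
  P={1,3}:  v_{1} + v_{3} = v_{0} + v_{4}  →  sig = (2;(1,1))
  P={2,3}:  v_{2} + v_{3} = v_{0} + v_{6}  →  sig = (2;(1,1))
  P={3,5}:  v_{3} + v_{5} = 2·v_{4} + v_{6}  →  sig = (2;(1,2))
  P={0,4,6}:  v_{0} + v_{4} + v_{6} = v_{3}  →  sig = (3;(1))

Sorted signature multiset PRS(X):
    (2;())
    (2;())
    (2;(1))
    (2;(1,1))
    (2;(1,1))
    (2;(1,2))
    (3;(1))


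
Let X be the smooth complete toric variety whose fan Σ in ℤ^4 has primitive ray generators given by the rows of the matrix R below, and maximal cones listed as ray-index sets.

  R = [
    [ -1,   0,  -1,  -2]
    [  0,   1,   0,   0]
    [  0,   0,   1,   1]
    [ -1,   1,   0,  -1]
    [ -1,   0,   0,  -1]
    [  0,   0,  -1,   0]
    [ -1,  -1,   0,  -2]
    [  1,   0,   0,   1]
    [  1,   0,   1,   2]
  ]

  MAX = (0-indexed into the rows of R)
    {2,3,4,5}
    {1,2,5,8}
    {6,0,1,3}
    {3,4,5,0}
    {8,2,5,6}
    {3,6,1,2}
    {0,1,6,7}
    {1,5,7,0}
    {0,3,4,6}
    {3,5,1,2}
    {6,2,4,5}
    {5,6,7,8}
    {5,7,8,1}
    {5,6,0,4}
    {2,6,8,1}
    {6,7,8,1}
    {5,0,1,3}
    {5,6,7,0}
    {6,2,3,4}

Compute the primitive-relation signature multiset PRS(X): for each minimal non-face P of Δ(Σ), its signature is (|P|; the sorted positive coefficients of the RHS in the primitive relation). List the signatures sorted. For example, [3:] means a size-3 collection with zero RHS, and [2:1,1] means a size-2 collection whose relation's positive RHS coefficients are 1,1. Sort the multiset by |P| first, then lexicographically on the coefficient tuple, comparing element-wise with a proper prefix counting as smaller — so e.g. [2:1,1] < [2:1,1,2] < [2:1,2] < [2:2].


10 collections generate NE(X_Σ); each relation:

  P = {0,8}:  v_{0} + v_{8} = 0  ⟹  sig = [2:]
  P = {4,7}:  v_{4} + v_{7} = 0  ⟹  sig = [2:]
  P = {0,2}:  v_{0} + v_{2} = v_{4}  ⟹  sig = [2:1]
  P = {1,4}:  v_{1} + v_{4} = v_{3}  ⟹  sig = [2:1]
  P = {2,7}:  v_{2} + v_{7} = v_{8}  ⟹  sig = [2:1]
  P = {3,7}:  v_{3} + v_{7} = v_{1}  ⟹  sig = [2:1]
  P = {4,8}:  v_{4} + v_{8} = v_{2}  ⟹  sig = [2:1]
  P = {3,8}:  v_{3} + v_{8} = v_{1} + v_{2}  ⟹  sig = [2:1,1]
  P = {1,5,6}:  v_{1} + v_{5} + v_{6} = v_{0}  ⟹  sig = [3:1]
  P = {3,5,6}:  v_{3} + v_{5} + v_{6} = v_{0} + v_{4}  ⟹  sig = [3:1,1]

Hence PRS(X_Σ) =
{ [2:] ×2,  [2:1] ×5,  [2:1,1],  [3:1],  [3:1,1] }
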